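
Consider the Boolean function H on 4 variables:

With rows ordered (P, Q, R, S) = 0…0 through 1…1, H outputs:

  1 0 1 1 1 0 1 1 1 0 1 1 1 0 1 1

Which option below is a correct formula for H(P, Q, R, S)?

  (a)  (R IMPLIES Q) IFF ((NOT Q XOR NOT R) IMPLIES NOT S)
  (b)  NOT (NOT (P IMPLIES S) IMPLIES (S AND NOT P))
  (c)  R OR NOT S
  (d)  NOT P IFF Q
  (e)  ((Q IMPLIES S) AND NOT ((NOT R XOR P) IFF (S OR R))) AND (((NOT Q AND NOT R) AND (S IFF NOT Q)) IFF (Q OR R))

c

(a) disagrees with H on (0,0,0,1) (formula → 1, table → 0); rule it out.
(b) disagrees with H on (0,0,0,0) (formula → 0, table → 1); rule it out.
(d) disagrees with H on (0,0,0,0) (formula → 0, table → 1); rule it out.
(e) disagrees with H on (0,0,1,0) (formula → 0, table → 1); rule it out.
(c) is the remaining candidate, and it agrees with H on all 16 inputs.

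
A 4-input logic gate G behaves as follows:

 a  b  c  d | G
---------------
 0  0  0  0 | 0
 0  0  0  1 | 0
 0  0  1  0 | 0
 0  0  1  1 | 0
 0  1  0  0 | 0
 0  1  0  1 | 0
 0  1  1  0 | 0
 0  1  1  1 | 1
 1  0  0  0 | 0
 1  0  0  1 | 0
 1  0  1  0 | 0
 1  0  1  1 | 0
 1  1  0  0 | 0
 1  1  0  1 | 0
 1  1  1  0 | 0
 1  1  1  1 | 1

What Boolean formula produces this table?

G(a, b, c, d) = (((~a & b) & c) & d) | (((a & b) & c) & d)

Collect the rows where G=1 — (0,1,1,1), (1,1,1,1) — and write one minterm per row: ¬a·b·c·d, a·b·c·d. Their union (logical OR) reproduces the table exactly.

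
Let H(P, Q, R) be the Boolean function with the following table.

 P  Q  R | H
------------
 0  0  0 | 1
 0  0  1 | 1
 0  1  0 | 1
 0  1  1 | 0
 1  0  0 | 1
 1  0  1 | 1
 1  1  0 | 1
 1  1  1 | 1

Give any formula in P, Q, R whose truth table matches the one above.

H(P, Q, R) = not ((not P and Q) and R)

Only row (0,1,1) gives 0. So H is 1 everywhere except there — the complement of the minterm ¬P·Q·R.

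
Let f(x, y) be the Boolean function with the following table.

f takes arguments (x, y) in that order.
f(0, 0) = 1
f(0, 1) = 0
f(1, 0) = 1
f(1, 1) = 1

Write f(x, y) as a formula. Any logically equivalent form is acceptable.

This is y → x (false only at 0,1).

f(x, y) = y → x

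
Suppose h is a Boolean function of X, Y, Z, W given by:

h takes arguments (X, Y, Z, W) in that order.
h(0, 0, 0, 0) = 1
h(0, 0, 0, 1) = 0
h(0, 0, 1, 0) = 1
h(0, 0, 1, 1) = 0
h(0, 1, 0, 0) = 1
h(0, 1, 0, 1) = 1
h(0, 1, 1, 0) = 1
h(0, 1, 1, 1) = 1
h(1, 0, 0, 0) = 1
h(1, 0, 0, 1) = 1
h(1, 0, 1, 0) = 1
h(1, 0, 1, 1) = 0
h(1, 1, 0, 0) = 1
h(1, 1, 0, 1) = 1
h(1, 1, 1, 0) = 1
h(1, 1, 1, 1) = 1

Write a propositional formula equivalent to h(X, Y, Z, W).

h(X, Y, Z, W) = ¬(((((¬X ∧ ¬Y) ∧ ¬Z) ∧ W) ∨ (((¬X ∧ ¬Y) ∧ Z) ∧ W)) ∨ (((X ∧ ¬Y) ∧ Z) ∧ W))

h is 0 on only 3 rows — (0,0,0,1), (0,0,1,1), (1,0,1,1). Writing each as a minterm (¬X·¬Y·¬Z·W, ¬X·¬Y·Z·W, X·¬Y·Z·W) and OR-ing them characterizes exactly where h=0, so h is the negation of that disjunction.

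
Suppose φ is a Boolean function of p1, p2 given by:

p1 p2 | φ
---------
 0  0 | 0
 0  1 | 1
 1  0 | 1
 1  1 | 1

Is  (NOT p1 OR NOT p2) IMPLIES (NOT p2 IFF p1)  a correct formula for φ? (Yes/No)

Test each input against both φ and the formula:
  p1=0, p2=0: formula gives 0, φ = 0 ✓
  p1=0, p2=1: formula gives 1, φ = 1 ✓
  p1=1, p2=0: formula gives 1, φ = 1 ✓
  p1=1, p2=1: formula gives 1, φ = 1 ✓
Every row agrees, so the formula is equivalent.

Yes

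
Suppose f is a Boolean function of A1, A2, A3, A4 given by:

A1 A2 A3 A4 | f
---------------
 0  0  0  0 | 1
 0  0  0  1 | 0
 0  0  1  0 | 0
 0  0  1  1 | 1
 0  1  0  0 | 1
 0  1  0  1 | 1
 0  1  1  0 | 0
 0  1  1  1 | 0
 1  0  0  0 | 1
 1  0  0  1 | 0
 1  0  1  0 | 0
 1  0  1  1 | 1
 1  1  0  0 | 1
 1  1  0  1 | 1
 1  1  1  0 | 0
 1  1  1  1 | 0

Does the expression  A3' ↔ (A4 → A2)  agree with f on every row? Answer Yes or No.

Yes

Test each input against both f and the formula:
  A1=0, A2=0, A3=0, A4=0: formula gives 1, f = 1 ✓
  A1=0, A2=0, A3=0, A4=1: formula gives 0, f = 0 ✓
  A1=0, A2=0, A3=1, A4=0: formula gives 0, f = 0 ✓
  A1=0, A2=0, A3=1, A4=1: formula gives 1, f = 1 ✓
  …and likewise for the remaining 12 rows.
No disagreement on any input; they are logically equivalent.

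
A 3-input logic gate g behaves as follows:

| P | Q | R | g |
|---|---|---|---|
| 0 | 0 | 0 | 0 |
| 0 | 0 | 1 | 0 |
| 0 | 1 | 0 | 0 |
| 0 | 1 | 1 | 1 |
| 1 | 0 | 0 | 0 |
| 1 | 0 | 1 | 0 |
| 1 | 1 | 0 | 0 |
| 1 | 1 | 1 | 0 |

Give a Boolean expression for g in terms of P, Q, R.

g(P, Q, R) = (NOT P AND Q) AND R

g is 1 on exactly one input, (0,1,1), whose minterm is ¬P·Q·R. So g is just that conjunction.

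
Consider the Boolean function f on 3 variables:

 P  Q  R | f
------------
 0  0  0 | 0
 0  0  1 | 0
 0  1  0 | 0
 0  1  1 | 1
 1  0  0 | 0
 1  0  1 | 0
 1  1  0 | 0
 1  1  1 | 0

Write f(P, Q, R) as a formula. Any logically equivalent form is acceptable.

f is 1 on exactly one input, (0,1,1), whose minterm is ¬P·Q·R. So f is just that conjunction.

f(P, Q, R) = (~P & Q) & R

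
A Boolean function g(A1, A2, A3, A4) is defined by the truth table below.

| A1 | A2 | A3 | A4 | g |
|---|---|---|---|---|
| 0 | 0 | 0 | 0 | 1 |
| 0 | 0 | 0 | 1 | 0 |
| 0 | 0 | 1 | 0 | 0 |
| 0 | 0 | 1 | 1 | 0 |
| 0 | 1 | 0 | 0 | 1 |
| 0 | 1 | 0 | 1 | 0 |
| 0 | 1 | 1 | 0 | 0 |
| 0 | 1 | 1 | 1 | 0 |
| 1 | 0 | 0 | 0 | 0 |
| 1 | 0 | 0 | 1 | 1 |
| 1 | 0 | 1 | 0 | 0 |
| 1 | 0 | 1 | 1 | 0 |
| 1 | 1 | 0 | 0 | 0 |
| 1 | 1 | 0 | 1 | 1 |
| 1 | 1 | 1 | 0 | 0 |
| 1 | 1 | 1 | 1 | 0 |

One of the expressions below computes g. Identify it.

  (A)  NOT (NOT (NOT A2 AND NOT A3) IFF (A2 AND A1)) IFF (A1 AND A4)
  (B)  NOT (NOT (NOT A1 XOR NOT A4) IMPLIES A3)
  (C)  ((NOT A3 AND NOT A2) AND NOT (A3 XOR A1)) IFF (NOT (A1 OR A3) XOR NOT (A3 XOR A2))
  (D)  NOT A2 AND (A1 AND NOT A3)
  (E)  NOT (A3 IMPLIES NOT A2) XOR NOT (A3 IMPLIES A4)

(A): at (0,0,0,1) it gives 1, but g = 0 — eliminated.
(C): at (0,0,0,0) it gives 0, but g = 1 — eliminated.
(D): at (0,0,0,0) it gives 0, but g = 1 — eliminated.
(E): at (0,0,0,0) it gives 0, but g = 1 — eliminated.
(B) is the remaining candidate, and it agrees with g on all 16 inputs.

B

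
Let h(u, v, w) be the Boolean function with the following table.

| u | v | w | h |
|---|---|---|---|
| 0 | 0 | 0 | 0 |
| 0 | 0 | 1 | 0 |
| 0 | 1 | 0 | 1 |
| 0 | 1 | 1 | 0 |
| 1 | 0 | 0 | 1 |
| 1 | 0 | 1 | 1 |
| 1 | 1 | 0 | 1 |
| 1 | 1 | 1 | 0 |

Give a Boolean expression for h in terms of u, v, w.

h(u, v, w) = ((((~u & v) & ~w) | ((u & ~v) & ~w)) | ((u & ~v) & w)) | ((u & v) & ~w)

The 1-rows are (0,1,0), (1,0,0), (1,0,1), (1,1,0). Each contributes one minterm — ¬u·v·¬w; u·¬v·¬w; u·¬v·w; u·v·¬w — and their disjunction is a sum-of-products form of h.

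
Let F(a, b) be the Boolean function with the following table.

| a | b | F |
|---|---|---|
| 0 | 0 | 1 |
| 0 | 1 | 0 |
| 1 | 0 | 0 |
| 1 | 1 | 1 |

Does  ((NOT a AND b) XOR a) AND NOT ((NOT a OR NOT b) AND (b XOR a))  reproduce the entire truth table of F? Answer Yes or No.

No

Check the formula against F row by row:
  a=0, b=0: formula gives 0, but F = 1 ✗
A single disagreement suffices: at (0,0) they differ, so the formula does not compute F.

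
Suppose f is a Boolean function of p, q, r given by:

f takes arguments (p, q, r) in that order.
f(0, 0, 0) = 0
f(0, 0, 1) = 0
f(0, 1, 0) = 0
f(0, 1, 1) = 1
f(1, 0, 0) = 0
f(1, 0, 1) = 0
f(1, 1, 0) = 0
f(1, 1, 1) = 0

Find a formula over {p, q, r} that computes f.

f(p, q, r) = (NOT p AND q) AND r

f is 1 on exactly one input, (0,1,1), whose minterm is ¬p·q·r. So f is just that conjunction.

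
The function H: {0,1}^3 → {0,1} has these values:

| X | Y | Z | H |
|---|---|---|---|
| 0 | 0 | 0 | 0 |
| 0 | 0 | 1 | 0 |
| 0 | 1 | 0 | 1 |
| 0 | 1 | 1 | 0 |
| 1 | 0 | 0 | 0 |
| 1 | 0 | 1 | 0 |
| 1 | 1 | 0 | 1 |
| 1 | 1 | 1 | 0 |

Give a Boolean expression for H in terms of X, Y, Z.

Collect the rows where H=1 — (0,1,0), (1,1,0) — and write one minterm per row: ¬X·Y·¬Z, X·Y·¬Z. Their union (logical OR) reproduces the table exactly.

H(X, Y, Z) = ((¬X ∧ Y) ∧ ¬Z) ∨ ((X ∧ Y) ∧ ¬Z)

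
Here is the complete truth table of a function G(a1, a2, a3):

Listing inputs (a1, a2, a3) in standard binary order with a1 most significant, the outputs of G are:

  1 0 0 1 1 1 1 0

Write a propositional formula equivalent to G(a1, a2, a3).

G(a1, a2, a3) = ~((((~a1 & ~a2) & a3) | ((~a1 & a2) & ~a3)) | ((a1 & a2) & a3))

The 0-rows are (0,0,1), (0,1,0), (1,1,1). Take each as a conjunction (¬a1·¬a2·a3, ¬a1·a2·¬a3, a1·a2·a3), form their disjunction, and complement — that gives a formula that is 1 everywhere G is.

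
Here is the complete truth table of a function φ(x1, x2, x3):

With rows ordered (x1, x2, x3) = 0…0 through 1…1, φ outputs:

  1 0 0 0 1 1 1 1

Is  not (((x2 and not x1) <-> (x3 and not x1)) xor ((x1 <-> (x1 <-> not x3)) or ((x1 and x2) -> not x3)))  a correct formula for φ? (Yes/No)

No

Check the formula against φ row by row:
  x1=0, x2=0, x3=0: formula gives 1, φ = 1 ✓
  x1=0, x2=0, x3=1: formula gives 0, φ = 0 ✓
  x1=0, x2=1, x3=0: formula gives 0, φ = 0 ✓
  x1=0, x2=1, x3=1: formula gives 1, but φ = 0 ✗
Since they disagree at (0,1,1), the expression is not a correct formula for φ.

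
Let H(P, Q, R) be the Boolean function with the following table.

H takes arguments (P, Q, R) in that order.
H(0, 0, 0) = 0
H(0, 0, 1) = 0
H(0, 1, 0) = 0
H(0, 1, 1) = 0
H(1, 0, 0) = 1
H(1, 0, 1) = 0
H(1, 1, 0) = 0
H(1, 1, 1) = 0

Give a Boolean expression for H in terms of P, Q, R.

H is 1 on exactly one input, (1,0,0), whose minterm is P·¬Q·¬R. So H is just that conjunction.

H(P, Q, R) = (P & ~Q) & ~R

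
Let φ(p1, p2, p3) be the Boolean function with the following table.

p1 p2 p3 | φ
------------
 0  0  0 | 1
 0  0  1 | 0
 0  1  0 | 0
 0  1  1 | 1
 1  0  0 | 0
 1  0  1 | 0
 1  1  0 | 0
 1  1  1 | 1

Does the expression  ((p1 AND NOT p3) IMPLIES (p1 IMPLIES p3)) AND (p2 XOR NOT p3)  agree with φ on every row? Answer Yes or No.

Check the formula against φ row by row:
  p1=0, p2=0, p3=0: formula gives 1, φ = 1 ✓
  p1=0, p2=0, p3=1: formula gives 0, φ = 0 ✓
  p1=0, p2=1, p3=0: formula gives 0, φ = 0 ✓
  p1=0, p2=1, p3=1: formula gives 1, φ = 1 ✓
  p1=1, p2=0, p3=0: formula gives 0, φ = 0 ✓
  …and likewise for the remaining 3 rows.
All 8 rows match — the expression computes φ exactly.

Yes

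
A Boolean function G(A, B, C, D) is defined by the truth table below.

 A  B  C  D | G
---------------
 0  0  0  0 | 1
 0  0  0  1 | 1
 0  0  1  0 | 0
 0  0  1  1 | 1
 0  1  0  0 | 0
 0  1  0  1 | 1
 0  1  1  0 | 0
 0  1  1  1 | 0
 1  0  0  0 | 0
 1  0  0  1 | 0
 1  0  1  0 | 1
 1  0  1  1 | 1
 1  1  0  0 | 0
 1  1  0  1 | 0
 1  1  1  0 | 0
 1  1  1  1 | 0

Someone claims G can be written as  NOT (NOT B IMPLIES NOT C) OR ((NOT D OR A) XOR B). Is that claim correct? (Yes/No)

No

Test each input against both G and the formula:
  A=0, B=0, C=0, D=0: formula gives 1, G = 1 ✓
  A=0, B=0, C=0, D=1: formula gives 0, but G = 1 ✗
Since they disagree at (0,0,0,1), the expression is not a correct formula for G.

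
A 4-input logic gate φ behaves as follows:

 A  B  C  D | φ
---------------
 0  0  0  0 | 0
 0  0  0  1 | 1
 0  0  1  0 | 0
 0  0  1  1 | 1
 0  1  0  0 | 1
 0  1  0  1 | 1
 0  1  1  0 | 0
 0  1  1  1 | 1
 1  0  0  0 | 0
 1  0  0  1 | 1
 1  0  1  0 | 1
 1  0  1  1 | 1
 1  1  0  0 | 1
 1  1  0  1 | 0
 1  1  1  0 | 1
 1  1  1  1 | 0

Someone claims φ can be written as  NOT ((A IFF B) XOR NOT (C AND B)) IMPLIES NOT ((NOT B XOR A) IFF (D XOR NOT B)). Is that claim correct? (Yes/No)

No

Check the formula against φ row by row:
  A=0, B=0, C=0, D=0: formula gives 0, φ = 0 ✓
  A=0, B=0, C=0, D=1: formula gives 1, φ = 1 ✓
  A=0, B=0, C=1, D=0: formula gives 0, φ = 0 ✓
  A=0, B=0, C=1, D=1: formula gives 1, φ = 1 ✓
  …
  A=1, B=0, C=0, D=0: formula gives 1, but φ = 0 ✗
A single disagreement suffices: at (1,0,0,0) they differ, so the formula does not compute φ.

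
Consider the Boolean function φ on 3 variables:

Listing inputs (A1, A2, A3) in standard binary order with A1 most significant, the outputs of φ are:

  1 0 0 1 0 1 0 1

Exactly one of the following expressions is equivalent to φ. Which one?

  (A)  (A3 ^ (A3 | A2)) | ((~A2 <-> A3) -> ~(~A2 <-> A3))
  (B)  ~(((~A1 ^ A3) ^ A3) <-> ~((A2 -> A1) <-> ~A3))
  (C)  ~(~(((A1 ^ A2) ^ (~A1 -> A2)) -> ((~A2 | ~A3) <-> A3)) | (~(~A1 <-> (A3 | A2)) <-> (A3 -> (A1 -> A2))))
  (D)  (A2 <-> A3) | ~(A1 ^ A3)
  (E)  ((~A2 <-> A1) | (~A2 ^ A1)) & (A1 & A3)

B

(A): at (0,1,0) it gives 1, but φ = 0 — eliminated.
(C): at (0,0,0) it gives 0, but φ = 1 — eliminated.
(D): at (0,1,0) it gives 1, but φ = 0 — eliminated.
(E): at (0,0,0) it gives 0, but φ = 1 — eliminated.
(B) is the remaining candidate, and it agrees with φ on all 8 inputs.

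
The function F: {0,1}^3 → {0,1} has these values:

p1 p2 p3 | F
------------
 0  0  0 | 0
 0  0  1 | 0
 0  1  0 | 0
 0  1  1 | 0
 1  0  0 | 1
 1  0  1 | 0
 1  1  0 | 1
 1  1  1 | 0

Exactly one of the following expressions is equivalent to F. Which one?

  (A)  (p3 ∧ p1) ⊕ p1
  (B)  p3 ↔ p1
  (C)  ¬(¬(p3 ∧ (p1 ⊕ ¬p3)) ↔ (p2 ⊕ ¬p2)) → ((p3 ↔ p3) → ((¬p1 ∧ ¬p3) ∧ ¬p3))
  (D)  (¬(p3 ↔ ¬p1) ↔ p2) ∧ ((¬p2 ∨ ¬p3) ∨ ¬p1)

(B) fails at (0,0,0): the formula yields 1, F is 0.
(C) fails at (0,0,0): the formula yields 1, F is 0.
(D) fails at (0,0,1): the formula yields 1, F is 0.
(A) is the remaining candidate, and it agrees with F on all 8 inputs.

A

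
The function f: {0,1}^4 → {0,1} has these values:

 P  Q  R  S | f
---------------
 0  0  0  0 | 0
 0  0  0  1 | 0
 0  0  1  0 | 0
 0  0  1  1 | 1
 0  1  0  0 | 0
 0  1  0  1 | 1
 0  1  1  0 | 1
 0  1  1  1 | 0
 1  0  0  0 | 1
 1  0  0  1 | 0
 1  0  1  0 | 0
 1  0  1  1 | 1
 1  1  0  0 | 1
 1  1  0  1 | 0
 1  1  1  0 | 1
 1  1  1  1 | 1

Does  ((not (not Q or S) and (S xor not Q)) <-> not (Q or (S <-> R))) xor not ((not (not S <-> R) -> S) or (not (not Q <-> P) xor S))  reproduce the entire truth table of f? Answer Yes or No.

Check the formula against f row by row:
  P=0, Q=0, R=0, S=0: formula gives 1, but f = 0 ✗
Since they disagree at (0,0,0,0), the expression is not a correct formula for f.

No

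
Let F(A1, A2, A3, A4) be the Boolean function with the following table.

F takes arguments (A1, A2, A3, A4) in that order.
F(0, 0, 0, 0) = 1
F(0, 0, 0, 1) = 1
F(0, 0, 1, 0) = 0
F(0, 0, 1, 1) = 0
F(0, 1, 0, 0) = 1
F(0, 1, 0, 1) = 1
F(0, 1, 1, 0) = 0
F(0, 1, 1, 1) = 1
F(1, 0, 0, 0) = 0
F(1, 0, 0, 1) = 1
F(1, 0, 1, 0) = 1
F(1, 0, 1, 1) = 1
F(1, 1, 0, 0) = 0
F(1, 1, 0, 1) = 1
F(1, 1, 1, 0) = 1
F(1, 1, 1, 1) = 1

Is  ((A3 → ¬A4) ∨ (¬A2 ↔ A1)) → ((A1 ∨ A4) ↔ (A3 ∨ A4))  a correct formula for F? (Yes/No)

Evaluate ((A3 → ¬A4) ∨ (¬A2 ↔ A1)) → ((A1 ∨ A4) ↔ (A3 ∨ A4)) on each row and compare to F:
  A1=0, A2=0, A3=0, A4=0: formula gives 1, F = 1 ✓
  A1=0, A2=0, A3=0, A4=1: formula gives 1, F = 1 ✓
  A1=0, A2=0, A3=1, A4=0: formula gives 0, F = 0 ✓
  A1=0, A2=0, A3=1, A4=1: formula gives 1, but F = 0 ✗
Since they disagree at (0,0,1,1), the expression is not a correct formula for F.

No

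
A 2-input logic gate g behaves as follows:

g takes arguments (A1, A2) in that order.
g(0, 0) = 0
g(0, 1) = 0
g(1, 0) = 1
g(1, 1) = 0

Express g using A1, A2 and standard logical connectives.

1 only at (1,0): A1 AND NOT A2.

g(A1, A2) = A1 ∧ ¬A2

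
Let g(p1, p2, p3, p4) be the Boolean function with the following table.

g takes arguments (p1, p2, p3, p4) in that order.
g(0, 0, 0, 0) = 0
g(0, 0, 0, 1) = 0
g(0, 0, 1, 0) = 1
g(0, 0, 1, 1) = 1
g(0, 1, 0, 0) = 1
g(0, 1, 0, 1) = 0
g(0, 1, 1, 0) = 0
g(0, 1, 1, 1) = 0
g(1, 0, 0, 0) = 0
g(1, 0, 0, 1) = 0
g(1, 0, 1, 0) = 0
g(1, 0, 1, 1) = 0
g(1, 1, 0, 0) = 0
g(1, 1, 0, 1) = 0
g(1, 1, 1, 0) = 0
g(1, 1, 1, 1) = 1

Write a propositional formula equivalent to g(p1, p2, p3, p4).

g(p1, p2, p3, p4) = (((((¬p1 ∧ ¬p2) ∧ p3) ∧ ¬p4) ∨ (((¬p1 ∧ ¬p2) ∧ p3) ∧ p4)) ∨ (((¬p1 ∧ p2) ∧ ¬p3) ∧ ¬p4)) ∨ (((p1 ∧ p2) ∧ p3) ∧ p4)

g=1 on 4 inputs: (0,0,1,0), (0,0,1,1), (0,1,0,0), (1,1,1,1). Reading each as a conjunction of literals (¬p1·¬p2·p3·¬p4, ¬p1·¬p2·p3·p4, ¬p1·p2·¬p3·¬p4, p1·p2·p3·p4) and taking the OR gives the canonical DNF.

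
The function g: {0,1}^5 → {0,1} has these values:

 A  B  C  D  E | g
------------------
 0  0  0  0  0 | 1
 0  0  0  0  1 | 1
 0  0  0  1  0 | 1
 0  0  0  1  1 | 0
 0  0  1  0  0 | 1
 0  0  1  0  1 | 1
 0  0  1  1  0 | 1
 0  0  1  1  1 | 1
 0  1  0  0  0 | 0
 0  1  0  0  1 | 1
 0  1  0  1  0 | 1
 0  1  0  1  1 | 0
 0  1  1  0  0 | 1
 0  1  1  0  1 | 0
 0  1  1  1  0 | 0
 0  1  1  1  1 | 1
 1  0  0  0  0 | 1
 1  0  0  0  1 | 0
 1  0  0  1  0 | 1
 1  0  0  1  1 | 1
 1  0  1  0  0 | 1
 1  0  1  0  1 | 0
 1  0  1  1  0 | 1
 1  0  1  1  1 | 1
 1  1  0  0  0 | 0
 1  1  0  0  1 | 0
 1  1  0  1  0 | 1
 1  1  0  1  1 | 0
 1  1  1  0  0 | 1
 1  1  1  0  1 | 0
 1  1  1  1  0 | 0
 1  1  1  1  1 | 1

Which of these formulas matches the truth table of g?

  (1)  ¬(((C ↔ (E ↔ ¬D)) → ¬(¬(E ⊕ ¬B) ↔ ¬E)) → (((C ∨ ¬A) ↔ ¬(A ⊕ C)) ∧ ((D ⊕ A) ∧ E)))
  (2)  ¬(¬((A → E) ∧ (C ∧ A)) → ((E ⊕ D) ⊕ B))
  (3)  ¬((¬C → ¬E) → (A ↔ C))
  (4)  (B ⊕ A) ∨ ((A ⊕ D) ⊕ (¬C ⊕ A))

(2) disagrees with g on (0,0,0,0,1) (formula → 0, table → 1); rule it out.
(3) disagrees with g on (0,0,0,0,0) (formula → 0, table → 1); rule it out.
(4) disagrees with g on (0,0,0,1,0) (formula → 0, table → 1); rule it out.
Only (1) survives; checking it on all 32 rows confirms it matches g.

1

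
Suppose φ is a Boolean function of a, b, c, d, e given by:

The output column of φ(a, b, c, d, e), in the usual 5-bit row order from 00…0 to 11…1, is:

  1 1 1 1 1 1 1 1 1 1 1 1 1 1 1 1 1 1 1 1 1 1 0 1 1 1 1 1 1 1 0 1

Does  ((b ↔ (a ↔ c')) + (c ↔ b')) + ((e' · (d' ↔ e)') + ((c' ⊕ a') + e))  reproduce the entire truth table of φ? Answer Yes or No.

Check the formula against φ row by row:
  a=0, b=0, c=0, d=0, e=0: formula gives 1, φ = 1 ✓
  a=0, b=0, c=0, d=0, e=1: formula gives 1, φ = 1 ✓
  a=0, b=0, c=0, d=1, e=0: formula gives 1, φ = 1 ✓
  a=0, b=0, c=0, d=1, e=1: formula gives 1, φ = 1 ✓
  …
  a=1, b=0, c=1, d=1, e=0: formula gives 1, but φ = 0 ✗
Since they disagree at (1,0,1,1,0), the expression is not a correct formula for φ.

No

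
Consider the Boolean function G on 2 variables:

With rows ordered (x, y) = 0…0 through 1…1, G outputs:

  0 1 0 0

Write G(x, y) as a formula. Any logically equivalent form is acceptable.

G(x, y) = x' · y

G is 1 on exactly one input, (0,1), whose minterm is ¬x·y. So G is just that conjunction.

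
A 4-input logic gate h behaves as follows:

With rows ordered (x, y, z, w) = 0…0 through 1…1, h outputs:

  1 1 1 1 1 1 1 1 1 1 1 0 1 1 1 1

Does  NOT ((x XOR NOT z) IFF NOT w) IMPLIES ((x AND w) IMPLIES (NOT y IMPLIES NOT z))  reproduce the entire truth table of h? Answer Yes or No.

Test each input against both h and the formula:
  x=0, y=0, z=0, w=0: formula gives 1, h = 1 ✓
  x=0, y=0, z=0, w=1: formula gives 1, h = 1 ✓
  x=0, y=0, z=1, w=0: formula gives 1, h = 1 ✓
  x=0, y=0, z=1, w=1: formula gives 1, h = 1 ✓
  … (the remaining 12 rows also agree.)
All 16 rows match — the expression computes h exactly.

Yes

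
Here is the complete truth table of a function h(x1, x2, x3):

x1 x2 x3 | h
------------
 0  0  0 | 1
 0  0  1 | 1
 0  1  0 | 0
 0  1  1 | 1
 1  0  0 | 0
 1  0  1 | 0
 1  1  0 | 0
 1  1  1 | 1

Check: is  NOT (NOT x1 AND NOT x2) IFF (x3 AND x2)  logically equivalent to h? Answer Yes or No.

Evaluate NOT (NOT x1 AND NOT x2) IFF (x3 AND x2) on each row and compare to h:
  x1=0, x2=0, x3=0: formula gives 1, h = 1 ✓
  x1=0, x2=0, x3=1: formula gives 1, h = 1 ✓
  x1=0, x2=1, x3=0: formula gives 0, h = 0 ✓
  x1=0, x2=1, x3=1: formula gives 1, h = 1 ✓
  x1=1, x2=0, x3=0: formula gives 0, h = 0 ✓
  … (the remaining 3 rows also agree.)
No disagreement on any input; they are logically equivalent.

Yes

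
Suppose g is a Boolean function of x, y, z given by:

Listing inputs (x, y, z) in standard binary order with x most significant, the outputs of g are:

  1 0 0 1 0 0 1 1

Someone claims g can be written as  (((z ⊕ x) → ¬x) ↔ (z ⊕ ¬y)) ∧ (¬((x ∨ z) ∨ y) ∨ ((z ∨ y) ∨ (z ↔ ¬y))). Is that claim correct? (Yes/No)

Yes

Evaluate (((z ⊕ x) → ¬x) ↔ (z ⊕ ¬y)) ∧ (¬((x ∨ z) ∨ y) ∨ ((z ∨ y) ∨ (z ↔ ¬y))) on each row and compare to g:
  x=0, y=0, z=0: formula gives 1, g = 1 ✓
  x=0, y=0, z=1: formula gives 0, g = 0 ✓
  x=0, y=1, z=0: formula gives 0, g = 0 ✓
  x=0, y=1, z=1: formula gives 1, g = 1 ✓
  x=1, y=0, z=0: formula gives 0, g = 0 ✓
  …and likewise for the remaining 3 rows.
Every row agrees, so the formula is equivalent.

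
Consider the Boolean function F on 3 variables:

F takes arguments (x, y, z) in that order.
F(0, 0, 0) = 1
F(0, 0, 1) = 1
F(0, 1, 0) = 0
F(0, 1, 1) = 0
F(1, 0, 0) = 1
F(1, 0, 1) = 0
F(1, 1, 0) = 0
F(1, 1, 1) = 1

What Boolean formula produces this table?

F(x, y, z) = ((((x' · y') · z') + ((x' · y') · z)) + ((x · y') · z')) + ((x · y) · z)

Collect the rows where F=1 — (0,0,0), (0,0,1), (1,0,0), (1,1,1) — and write one minterm per row: ¬x·¬y·¬z, ¬x·¬y·z, x·¬y·¬z, x·y·z. Their union (logical OR) reproduces the table exactly.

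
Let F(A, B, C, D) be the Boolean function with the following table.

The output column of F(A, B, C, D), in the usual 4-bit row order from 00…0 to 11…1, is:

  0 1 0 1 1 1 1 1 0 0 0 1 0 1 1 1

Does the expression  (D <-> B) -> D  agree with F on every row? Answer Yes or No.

Evaluate (D <-> B) -> D on each row and compare to F:
  A=0, B=0, C=0, D=0: formula gives 0, F = 0 ✓
  A=0, B=0, C=0, D=1: formula gives 1, F = 1 ✓
  A=0, B=0, C=1, D=0: formula gives 0, F = 0 ✓
  A=0, B=0, C=1, D=1: formula gives 1, F = 1 ✓
  …
  A=1, B=0, C=0, D=1: formula gives 1, but F = 0 ✗
Since they disagree at (1,0,0,1), the expression is not a correct formula for F.

No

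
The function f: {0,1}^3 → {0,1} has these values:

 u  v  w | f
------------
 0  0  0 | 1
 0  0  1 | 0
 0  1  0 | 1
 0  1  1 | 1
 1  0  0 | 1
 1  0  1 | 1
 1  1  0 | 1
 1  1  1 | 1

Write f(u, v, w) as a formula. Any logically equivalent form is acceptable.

f(u, v, w) = NOT ((NOT u AND NOT v) AND w)

Only row (0,0,1) gives 0. So f is 1 everywhere except there — the complement of the minterm ¬u·¬v·w.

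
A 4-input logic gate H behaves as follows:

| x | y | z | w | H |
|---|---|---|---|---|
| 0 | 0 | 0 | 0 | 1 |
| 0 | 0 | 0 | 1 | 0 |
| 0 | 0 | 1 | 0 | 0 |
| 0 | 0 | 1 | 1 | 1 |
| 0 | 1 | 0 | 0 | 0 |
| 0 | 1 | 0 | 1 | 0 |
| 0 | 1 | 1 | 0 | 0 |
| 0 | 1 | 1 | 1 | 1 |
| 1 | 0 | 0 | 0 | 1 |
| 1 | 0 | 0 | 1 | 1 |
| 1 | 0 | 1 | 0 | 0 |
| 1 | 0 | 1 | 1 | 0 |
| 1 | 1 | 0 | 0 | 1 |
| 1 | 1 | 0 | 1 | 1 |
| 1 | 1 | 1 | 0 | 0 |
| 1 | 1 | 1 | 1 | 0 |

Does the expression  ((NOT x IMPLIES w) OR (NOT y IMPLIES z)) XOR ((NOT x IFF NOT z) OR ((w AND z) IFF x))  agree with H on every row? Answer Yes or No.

Yes

Test each input against both H and the formula:
  x=0, y=0, z=0, w=0: formula gives 1, H = 1 ✓
  x=0, y=0, z=0, w=1: formula gives 0, H = 0 ✓
  x=0, y=0, z=1, w=0: formula gives 0, H = 0 ✓
  x=0, y=0, z=1, w=1: formula gives 1, H = 1 ✓
  … (the remaining 12 rows also agree.)
No disagreement on any input; they are logically equivalent.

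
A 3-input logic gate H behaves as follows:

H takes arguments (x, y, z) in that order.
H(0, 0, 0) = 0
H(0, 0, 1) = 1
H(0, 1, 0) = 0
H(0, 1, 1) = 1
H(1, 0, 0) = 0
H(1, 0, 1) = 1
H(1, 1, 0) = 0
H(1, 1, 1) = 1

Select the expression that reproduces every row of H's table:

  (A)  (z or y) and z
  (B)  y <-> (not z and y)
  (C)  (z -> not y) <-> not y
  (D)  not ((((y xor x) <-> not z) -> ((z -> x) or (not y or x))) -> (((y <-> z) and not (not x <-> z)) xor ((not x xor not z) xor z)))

A

(B) disagrees with H on (0,0,0) (formula → 1, table → 0); rule it out.
(C) disagrees with H on (0,0,0) (formula → 1, table → 0); rule it out.
(D) disagrees with H on (0,1,0) (formula → 1, table → 0); rule it out.
That leaves (A). Evaluating it on every row reproduces the table of H exactly.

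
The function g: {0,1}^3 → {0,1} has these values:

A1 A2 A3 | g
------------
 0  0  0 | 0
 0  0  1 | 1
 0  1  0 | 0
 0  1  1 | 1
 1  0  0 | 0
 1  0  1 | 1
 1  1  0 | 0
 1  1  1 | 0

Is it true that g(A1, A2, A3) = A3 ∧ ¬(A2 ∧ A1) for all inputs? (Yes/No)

Yes

Test each input against both g and the formula:
  A1=0, A2=0, A3=0: formula gives 0, g = 0 ✓
  A1=0, A2=0, A3=1: formula gives 1, g = 1 ✓
  A1=0, A2=1, A3=0: formula gives 0, g = 0 ✓
  A1=0, A2=1, A3=1: formula gives 1, g = 1 ✓
  A1=1, A2=0, A3=0: formula gives 0, g = 0 ✓
  … (the remaining 3 rows also agree.)
Every row agrees, so the formula is equivalent.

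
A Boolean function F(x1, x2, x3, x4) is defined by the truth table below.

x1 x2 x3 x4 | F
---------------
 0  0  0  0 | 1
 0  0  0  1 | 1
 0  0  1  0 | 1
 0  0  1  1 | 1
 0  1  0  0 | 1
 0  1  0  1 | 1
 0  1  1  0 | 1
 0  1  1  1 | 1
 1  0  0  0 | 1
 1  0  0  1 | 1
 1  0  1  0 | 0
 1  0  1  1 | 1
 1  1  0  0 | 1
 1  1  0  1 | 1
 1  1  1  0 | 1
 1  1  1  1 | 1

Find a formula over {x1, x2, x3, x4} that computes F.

F is 0 on exactly one input, (1,0,1,0), whose minterm is x1·¬x2·x3·¬x4. So F is the negation of that single conjunction.

F(x1, x2, x3, x4) = NOT (((x1 AND NOT x2) AND x3) AND NOT x4)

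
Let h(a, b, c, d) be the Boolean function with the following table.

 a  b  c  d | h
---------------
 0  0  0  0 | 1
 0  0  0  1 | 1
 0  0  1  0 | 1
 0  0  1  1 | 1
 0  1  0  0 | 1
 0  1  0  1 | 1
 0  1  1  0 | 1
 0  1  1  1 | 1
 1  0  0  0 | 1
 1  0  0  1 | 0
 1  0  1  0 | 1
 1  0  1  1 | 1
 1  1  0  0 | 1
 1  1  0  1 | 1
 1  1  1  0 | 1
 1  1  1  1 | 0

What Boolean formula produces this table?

h is 0 on only 2 rows — (1,0,0,1), (1,1,1,1). Writing each as a minterm (a·¬b·¬c·d, a·b·c·d) and OR-ing them characterizes exactly where h=0, so h is the negation of that disjunction.

h(a, b, c, d) = ((((a · b') · c') · d) + (((a · b) · c) · d))'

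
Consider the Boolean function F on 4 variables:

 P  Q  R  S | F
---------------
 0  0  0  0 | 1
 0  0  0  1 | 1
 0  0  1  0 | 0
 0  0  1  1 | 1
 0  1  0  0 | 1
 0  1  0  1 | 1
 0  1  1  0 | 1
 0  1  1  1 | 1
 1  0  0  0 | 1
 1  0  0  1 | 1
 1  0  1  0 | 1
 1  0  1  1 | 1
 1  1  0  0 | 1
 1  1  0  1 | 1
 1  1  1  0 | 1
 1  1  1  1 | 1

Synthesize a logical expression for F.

F(P, Q, R, S) = NOT (((NOT P AND NOT Q) AND R) AND NOT S)

F is 0 on exactly one input, (0,0,1,0), whose minterm is ¬P·¬Q·R·¬S. So F is the negation of that single conjunction.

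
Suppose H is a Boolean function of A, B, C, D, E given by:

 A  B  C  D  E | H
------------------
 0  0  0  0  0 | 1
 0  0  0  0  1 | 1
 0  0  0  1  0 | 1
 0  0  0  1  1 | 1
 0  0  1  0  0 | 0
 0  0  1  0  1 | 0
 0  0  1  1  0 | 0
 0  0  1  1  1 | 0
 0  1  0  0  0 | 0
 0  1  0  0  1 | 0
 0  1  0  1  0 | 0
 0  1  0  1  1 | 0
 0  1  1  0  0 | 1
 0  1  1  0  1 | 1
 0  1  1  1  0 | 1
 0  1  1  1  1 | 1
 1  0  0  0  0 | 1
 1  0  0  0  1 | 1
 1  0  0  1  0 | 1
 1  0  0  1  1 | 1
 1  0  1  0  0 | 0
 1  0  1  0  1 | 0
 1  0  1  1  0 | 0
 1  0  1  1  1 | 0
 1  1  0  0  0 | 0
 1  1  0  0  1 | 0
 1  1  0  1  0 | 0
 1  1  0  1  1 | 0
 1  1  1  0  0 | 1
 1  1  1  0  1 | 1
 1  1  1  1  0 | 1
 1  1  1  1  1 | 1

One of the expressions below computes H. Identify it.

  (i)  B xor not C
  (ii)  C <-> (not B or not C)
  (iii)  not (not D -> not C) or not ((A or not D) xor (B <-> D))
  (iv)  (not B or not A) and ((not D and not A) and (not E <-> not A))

i

(ii): at (0,0,0,0,0) it gives 0, but H = 1 — eliminated.
(iii): at (0,0,1,0,0) it gives 1, but H = 0 — eliminated.
(iv): at (0,0,0,0,1) it gives 0, but H = 1 — eliminated.
That leaves (i). Evaluating it on every row reproduces the table of H exactly.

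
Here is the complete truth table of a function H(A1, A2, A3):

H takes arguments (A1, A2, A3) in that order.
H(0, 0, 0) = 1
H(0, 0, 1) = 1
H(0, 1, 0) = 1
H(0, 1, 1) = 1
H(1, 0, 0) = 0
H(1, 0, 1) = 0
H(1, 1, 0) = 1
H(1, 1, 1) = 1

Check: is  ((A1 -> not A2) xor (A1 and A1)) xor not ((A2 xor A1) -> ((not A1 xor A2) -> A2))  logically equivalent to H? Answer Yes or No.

Evaluate ((A1 -> not A2) xor (A1 and A1)) xor not ((A2 xor A1) -> ((not A1 xor A2) -> A2)) on each row and compare to H:
  A1=0, A2=0, A3=0: formula gives 1, H = 1 ✓
  A1=0, A2=0, A3=1: formula gives 1, H = 1 ✓
  A1=0, A2=1, A3=0: formula gives 1, H = 1 ✓
  A1=0, A2=1, A3=1: formula gives 1, H = 1 ✓
  A1=1, A2=0, A3=0: formula gives 0, H = 0 ✓
  …and likewise for the remaining 3 rows.
Every row agrees, so the formula is equivalent.

Yes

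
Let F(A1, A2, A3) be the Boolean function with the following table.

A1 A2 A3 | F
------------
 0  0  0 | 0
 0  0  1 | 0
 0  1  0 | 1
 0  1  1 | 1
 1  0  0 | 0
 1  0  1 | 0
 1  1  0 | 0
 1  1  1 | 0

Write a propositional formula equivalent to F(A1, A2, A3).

Collect the rows where F=1 — (0,1,0), (0,1,1) — and write one minterm per row: ¬A1·A2·¬A3, ¬A1·A2·A3. Their union (logical OR) reproduces the table exactly.

F(A1, A2, A3) = ((~A1 & A2) & ~A3) | ((~A1 & A2) & A3)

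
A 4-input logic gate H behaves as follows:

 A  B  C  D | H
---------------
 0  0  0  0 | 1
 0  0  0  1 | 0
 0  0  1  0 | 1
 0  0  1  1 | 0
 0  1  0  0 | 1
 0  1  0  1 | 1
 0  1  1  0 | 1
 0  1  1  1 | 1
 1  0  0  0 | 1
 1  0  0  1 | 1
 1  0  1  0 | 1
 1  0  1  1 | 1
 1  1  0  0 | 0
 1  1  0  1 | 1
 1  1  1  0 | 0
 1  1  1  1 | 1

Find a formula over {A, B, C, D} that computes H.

H(A, B, C, D) = ((((((A' · B') · C') · D) + (((A' · B') · C) · D)) + (((A · B) · C') · D')) + (((A · B) · C) · D'))'

There are just 4 zero rows: (0,0,0,1), (0,0,1,1), (1,1,0,0), (1,1,1,0). Their minterms are ¬A·¬B·¬C·D, ¬A·¬B·C·D, A·B·¬C·¬D, A·B·C·¬D; the OR of those covers precisely the 0-outputs, and negating it yields H.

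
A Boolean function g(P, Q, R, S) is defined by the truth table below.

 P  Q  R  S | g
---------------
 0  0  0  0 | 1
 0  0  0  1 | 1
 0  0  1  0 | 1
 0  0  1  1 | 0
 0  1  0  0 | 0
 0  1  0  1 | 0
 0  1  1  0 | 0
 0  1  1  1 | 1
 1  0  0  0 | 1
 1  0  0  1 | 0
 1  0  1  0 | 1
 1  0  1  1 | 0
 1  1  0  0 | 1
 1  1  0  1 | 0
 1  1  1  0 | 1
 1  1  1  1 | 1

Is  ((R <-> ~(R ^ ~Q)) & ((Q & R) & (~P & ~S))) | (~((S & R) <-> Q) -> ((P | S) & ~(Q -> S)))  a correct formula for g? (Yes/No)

Evaluate ((R <-> ~(R ^ ~Q)) & ((Q & R) & (~P & ~S))) | (~((S & R) <-> Q) -> ((P | S) & ~(Q -> S))) on each row and compare to g:
  P=0, Q=0, R=0, S=0: formula gives 1, g = 1 ✓
  P=0, Q=0, R=0, S=1: formula gives 1, g = 1 ✓
  P=0, Q=0, R=1, S=0: formula gives 1, g = 1 ✓
  P=0, Q=0, R=1, S=1: formula gives 0, g = 0 ✓
  …
  P=1, Q=0, R=0, S=1: formula gives 1, but g = 0 ✗
A single disagreement suffices: at (1,0,0,1) they differ, so the formula does not compute g.

No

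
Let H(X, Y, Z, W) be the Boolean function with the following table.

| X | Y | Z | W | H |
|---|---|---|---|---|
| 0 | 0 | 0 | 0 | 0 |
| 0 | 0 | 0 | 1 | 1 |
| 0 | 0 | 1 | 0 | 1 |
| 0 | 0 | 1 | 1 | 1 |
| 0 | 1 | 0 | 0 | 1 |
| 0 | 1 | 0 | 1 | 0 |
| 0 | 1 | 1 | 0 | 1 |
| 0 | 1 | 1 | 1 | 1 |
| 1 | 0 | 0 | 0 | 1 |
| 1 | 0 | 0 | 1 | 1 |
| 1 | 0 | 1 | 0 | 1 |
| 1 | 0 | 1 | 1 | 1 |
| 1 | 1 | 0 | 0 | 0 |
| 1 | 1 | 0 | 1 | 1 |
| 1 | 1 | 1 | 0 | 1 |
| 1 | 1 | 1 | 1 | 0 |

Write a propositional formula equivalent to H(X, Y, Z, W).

H(X, Y, Z, W) = ((((((X' · Y') · Z') · W') + (((X' · Y) · Z') · W)) + (((X · Y) · Z') · W')) + (((X · Y) · Z) · W))'

The 0-rows are (0,0,0,0), (0,1,0,1), (1,1,0,0), (1,1,1,1). Take each as a conjunction (¬X·¬Y·¬Z·¬W, ¬X·Y·¬Z·W, X·Y·¬Z·¬W, X·Y·Z·W), form their disjunction, and complement — that gives a formula that is 1 everywhere H is.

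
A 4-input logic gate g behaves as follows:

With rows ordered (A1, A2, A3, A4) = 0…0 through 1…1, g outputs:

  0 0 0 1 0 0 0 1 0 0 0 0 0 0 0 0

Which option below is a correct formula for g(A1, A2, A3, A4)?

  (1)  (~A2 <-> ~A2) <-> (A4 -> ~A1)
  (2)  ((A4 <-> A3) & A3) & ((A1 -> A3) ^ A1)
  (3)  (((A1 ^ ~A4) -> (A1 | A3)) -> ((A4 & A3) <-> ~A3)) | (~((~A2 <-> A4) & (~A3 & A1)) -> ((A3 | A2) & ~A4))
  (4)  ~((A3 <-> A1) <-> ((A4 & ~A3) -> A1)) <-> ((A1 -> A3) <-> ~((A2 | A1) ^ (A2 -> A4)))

2

(1) disagrees with g on (0,0,0,0) (formula → 1, table → 0); rule it out.
(3) disagrees with g on (0,0,0,0) (formula → 1, table → 0); rule it out.
(4) disagrees with g on (0,0,0,0) (formula → 1, table → 0); rule it out.
Only (2) survives; checking it on all 16 rows confirms it matches g.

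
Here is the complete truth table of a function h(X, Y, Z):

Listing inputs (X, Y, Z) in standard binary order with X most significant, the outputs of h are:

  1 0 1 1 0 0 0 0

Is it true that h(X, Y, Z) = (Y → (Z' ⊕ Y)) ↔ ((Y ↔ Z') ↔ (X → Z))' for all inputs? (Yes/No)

Evaluate (Y → (Z' ⊕ Y)) ↔ ((Y ↔ Z') ↔ (X → Z))' on each row and compare to h:
  X=0, Y=0, Z=0: formula gives 1, h = 1 ✓
  X=0, Y=0, Z=1: formula gives 0, h = 0 ✓
  X=0, Y=1, Z=0: formula gives 1, h = 1 ✓
  X=0, Y=1, Z=1: formula gives 1, h = 1 ✓
  X=1, Y=0, Z=0: formula gives 0, h = 0 ✓
  …
  X=1, Y=1, Z=1: formula gives 1, but h = 0 ✗
Since they disagree at (1,1,1), the expression is not a correct formula for h.

No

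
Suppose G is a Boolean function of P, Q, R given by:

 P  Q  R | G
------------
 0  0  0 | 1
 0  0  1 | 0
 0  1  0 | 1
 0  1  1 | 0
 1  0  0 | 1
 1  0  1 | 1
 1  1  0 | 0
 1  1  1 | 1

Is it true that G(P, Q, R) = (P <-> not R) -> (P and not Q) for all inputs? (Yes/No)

Yes

Check the formula against G row by row:
  P=0, Q=0, R=0: formula gives 1, G = 1 ✓
  P=0, Q=0, R=1: formula gives 0, G = 0 ✓
  P=0, Q=1, R=0: formula gives 1, G = 1 ✓
  P=0, Q=1, R=1: formula gives 0, G = 0 ✓
  P=1, Q=0, R=0: formula gives 1, G = 1 ✓
  … (the remaining 3 rows also agree.)
All 8 rows match — the expression computes G exactly.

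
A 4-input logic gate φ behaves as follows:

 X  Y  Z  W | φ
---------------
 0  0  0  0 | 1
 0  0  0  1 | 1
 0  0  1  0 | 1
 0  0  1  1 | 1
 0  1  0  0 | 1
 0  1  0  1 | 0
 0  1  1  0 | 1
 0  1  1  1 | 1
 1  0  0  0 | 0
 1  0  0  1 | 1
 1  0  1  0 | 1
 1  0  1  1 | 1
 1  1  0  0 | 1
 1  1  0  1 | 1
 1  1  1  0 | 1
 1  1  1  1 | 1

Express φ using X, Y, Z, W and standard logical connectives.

The 0-rows are (0,1,0,1), (1,0,0,0). Take each as a conjunction (¬X·Y·¬Z·W, X·¬Y·¬Z·¬W), form their disjunction, and complement — that gives a formula that is 1 everywhere φ is.

φ(X, Y, Z, W) = ((((X' · Y) · Z') · W) + (((X · Y') · Z') · W'))'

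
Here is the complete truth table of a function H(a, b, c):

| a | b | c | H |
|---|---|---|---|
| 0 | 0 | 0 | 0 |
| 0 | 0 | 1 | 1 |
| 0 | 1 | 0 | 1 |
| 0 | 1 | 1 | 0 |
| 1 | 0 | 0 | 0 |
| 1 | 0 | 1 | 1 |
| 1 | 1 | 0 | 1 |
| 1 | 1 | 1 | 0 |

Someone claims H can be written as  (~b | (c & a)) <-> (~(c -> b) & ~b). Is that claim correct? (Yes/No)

Evaluate (~b | (c & a)) <-> (~(c -> b) & ~b) on each row and compare to H:
  a=0, b=0, c=0: formula gives 0, H = 0 ✓
  a=0, b=0, c=1: formula gives 1, H = 1 ✓
  a=0, b=1, c=0: formula gives 1, H = 1 ✓
  a=0, b=1, c=1: formula gives 1, but H = 0 ✗
Row (0,1,1) is a counterexample, so the formula is not equivalent to H.

No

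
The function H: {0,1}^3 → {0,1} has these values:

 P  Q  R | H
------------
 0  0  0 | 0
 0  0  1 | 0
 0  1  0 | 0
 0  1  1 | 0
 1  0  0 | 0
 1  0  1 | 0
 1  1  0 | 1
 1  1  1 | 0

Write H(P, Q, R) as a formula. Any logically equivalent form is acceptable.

H(P, Q, R) = (P and Q) and not R

Only row (1,1,0) gives 1. That row's minterm P·Q·¬R is H directly.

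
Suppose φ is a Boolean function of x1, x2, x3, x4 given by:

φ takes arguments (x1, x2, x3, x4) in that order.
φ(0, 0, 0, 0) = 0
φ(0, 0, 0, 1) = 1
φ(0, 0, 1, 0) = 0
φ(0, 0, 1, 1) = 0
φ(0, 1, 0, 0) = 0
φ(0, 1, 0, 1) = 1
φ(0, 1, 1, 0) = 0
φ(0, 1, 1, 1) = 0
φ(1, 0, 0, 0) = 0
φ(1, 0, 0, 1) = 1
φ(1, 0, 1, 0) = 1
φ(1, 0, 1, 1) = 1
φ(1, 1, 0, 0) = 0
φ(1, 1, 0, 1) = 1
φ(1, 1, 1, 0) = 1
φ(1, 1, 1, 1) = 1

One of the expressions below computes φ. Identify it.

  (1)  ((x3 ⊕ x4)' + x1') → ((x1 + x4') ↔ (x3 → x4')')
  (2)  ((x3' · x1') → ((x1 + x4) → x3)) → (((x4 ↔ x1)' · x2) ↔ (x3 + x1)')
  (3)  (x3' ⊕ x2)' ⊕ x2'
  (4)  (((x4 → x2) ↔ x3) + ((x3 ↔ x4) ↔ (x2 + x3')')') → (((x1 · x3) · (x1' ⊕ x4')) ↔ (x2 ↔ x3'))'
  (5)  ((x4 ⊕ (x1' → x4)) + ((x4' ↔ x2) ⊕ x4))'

(2) disagrees with φ on (0,0,1,0) (formula → 1, table → 0); rule it out.
(3) disagrees with φ on (0,0,0,0) (formula → 1, table → 0); rule it out.
(4) disagrees with φ on (0,0,0,1) (formula → 0, table → 1); rule it out.
(5) disagrees with φ on (0,0,0,0) (formula → 1, table → 0); rule it out.
That leaves (1). Evaluating it on every row reproduces the table of φ exactly.

1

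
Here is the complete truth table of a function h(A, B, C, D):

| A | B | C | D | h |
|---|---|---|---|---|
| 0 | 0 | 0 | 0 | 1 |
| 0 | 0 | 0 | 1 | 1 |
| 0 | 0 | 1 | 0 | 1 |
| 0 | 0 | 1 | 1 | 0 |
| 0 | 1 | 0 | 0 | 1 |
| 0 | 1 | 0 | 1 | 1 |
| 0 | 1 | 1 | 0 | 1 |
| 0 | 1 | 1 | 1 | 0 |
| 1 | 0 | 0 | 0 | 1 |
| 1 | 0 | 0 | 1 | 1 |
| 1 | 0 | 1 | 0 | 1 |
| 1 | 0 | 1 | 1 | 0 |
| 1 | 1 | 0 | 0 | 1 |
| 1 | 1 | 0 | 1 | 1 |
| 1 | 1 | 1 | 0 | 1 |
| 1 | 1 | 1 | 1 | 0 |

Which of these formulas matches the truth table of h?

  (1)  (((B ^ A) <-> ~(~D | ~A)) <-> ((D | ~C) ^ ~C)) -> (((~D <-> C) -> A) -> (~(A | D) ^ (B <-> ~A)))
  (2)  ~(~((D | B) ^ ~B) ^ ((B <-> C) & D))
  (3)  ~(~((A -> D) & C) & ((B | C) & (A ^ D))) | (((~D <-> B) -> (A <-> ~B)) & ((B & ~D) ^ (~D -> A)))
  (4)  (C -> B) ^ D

2

(1) disagrees with h on (0,1,0,0) (formula → 0, table → 1); rule it out.
(3) disagrees with h on (0,0,1,1) (formula → 1, table → 0); rule it out.
(4) disagrees with h on (0,0,0,1) (formula → 0, table → 1); rule it out.
That leaves (2). Evaluating it on every row reproduces the table of h exactly.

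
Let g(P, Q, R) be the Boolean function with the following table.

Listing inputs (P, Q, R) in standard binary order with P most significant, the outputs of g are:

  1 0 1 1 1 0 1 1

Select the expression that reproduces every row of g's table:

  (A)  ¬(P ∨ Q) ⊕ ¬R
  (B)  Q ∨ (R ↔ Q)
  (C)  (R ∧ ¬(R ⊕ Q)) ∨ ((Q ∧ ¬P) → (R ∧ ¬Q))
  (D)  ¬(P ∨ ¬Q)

(A) disagrees with g on (0,0,0) (formula → 0, table → 1); rule it out.
(C) disagrees with g on (0,0,1) (formula → 1, table → 0); rule it out.
(D) disagrees with g on (0,0,0) (formula → 0, table → 1); rule it out.
(B) is the remaining candidate, and it agrees with g on all 8 inputs.

B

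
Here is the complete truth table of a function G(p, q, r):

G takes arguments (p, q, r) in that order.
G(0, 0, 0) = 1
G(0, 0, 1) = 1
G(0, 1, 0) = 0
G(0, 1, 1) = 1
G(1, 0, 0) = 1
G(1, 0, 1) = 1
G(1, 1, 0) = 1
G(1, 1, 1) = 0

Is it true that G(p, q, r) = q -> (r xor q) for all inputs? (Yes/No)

No

Evaluate q -> (r xor q) on each row and compare to G:
  p=0, q=0, r=0: formula gives 1, G = 1 ✓
  p=0, q=0, r=1: formula gives 1, G = 1 ✓
  p=0, q=1, r=0: formula gives 1, but G = 0 ✗
Since they disagree at (0,1,0), the expression is not a correct formula for G.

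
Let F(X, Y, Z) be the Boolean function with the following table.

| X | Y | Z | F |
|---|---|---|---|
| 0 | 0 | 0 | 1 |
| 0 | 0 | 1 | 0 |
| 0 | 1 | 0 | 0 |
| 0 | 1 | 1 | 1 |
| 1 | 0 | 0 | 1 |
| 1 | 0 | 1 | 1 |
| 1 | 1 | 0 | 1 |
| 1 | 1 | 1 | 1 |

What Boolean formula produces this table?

F(X, Y, Z) = (((X' · Y') · Z) + ((X' · Y) · Z'))'

There are just 2 zero rows: (0,0,1), (0,1,0). Their minterms are ¬X·¬Y·Z, ¬X·Y·¬Z; the OR of those covers precisely the 0-outputs, and negating it yields F.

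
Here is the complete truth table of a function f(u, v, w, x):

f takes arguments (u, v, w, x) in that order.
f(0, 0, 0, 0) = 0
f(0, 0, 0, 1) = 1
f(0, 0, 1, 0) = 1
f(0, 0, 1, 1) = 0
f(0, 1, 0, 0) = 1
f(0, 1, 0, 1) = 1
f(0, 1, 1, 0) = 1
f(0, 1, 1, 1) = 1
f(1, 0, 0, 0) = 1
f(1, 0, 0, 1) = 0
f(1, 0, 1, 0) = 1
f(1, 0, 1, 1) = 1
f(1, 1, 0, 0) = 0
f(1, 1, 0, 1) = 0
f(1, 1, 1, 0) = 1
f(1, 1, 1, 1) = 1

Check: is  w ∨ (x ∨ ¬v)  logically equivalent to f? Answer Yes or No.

Check the formula against f row by row:
  u=0, v=0, w=0, x=0: formula gives 1, but f = 0 ✗
Row (0,0,0,0) is a counterexample, so the formula is not equivalent to f.

No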